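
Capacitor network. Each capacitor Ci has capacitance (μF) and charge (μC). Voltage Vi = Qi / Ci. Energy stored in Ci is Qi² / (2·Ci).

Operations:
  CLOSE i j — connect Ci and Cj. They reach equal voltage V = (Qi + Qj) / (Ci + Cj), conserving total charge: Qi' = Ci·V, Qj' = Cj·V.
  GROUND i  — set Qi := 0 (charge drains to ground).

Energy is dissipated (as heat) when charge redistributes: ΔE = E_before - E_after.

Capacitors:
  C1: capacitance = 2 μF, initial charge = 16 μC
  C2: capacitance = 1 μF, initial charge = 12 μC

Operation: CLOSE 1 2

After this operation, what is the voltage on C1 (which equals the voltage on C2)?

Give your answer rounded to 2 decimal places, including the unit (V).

Initial: C1(2μF, Q=16μC, V=8.00V), C2(1μF, Q=12μC, V=12.00V)
Op 1: CLOSE 1-2: Q_total=28.00, C_total=3.00, V=9.33; Q1=18.67, Q2=9.33; dissipated=5.333

Answer: 9.33 V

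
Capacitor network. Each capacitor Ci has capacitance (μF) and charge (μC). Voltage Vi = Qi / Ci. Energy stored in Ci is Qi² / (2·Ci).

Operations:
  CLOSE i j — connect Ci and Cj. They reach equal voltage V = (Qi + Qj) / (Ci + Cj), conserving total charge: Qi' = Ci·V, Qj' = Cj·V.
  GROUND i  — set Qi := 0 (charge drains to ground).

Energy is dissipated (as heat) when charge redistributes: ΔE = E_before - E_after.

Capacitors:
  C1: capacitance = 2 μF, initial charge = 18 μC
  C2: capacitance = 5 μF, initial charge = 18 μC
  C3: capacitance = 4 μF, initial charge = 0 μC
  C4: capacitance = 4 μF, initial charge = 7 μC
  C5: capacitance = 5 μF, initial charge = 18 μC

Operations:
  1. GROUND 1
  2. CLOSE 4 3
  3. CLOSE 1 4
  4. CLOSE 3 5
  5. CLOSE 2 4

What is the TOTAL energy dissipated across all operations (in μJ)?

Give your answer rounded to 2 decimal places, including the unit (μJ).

Initial: C1(2μF, Q=18μC, V=9.00V), C2(5μF, Q=18μC, V=3.60V), C3(4μF, Q=0μC, V=0.00V), C4(4μF, Q=7μC, V=1.75V), C5(5μF, Q=18μC, V=3.60V)
Op 1: GROUND 1: Q1=0; energy lost=81.000
Op 2: CLOSE 4-3: Q_total=7.00, C_total=8.00, V=0.88; Q4=3.50, Q3=3.50; dissipated=3.062
Op 3: CLOSE 1-4: Q_total=3.50, C_total=6.00, V=0.58; Q1=1.17, Q4=2.33; dissipated=0.510
Op 4: CLOSE 3-5: Q_total=21.50, C_total=9.00, V=2.39; Q3=9.56, Q5=11.94; dissipated=8.251
Op 5: CLOSE 2-4: Q_total=20.33, C_total=9.00, V=2.26; Q2=11.30, Q4=9.04; dissipated=10.111
Total dissipated: 102.935 μJ

Answer: 102.94 μJ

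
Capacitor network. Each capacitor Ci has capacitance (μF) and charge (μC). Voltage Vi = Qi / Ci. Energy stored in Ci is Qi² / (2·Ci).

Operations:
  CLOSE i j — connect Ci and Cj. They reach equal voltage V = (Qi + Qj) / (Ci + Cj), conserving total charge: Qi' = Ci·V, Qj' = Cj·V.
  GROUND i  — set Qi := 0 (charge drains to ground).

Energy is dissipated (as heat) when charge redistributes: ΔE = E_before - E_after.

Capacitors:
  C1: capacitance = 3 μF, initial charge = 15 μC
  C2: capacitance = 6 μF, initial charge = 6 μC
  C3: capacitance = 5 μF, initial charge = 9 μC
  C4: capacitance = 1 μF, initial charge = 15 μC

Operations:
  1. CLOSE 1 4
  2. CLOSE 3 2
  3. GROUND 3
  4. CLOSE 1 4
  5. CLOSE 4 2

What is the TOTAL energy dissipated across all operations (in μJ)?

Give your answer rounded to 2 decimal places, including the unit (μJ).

Answer: 59.16 μJ

Derivation:
Initial: C1(3μF, Q=15μC, V=5.00V), C2(6μF, Q=6μC, V=1.00V), C3(5μF, Q=9μC, V=1.80V), C4(1μF, Q=15μC, V=15.00V)
Op 1: CLOSE 1-4: Q_total=30.00, C_total=4.00, V=7.50; Q1=22.50, Q4=7.50; dissipated=37.500
Op 2: CLOSE 3-2: Q_total=15.00, C_total=11.00, V=1.36; Q3=6.82, Q2=8.18; dissipated=0.873
Op 3: GROUND 3: Q3=0; energy lost=4.649
Op 4: CLOSE 1-4: Q_total=30.00, C_total=4.00, V=7.50; Q1=22.50, Q4=7.50; dissipated=0.000
Op 5: CLOSE 4-2: Q_total=15.68, C_total=7.00, V=2.24; Q4=2.24, Q2=13.44; dissipated=16.138
Total dissipated: 59.159 μJ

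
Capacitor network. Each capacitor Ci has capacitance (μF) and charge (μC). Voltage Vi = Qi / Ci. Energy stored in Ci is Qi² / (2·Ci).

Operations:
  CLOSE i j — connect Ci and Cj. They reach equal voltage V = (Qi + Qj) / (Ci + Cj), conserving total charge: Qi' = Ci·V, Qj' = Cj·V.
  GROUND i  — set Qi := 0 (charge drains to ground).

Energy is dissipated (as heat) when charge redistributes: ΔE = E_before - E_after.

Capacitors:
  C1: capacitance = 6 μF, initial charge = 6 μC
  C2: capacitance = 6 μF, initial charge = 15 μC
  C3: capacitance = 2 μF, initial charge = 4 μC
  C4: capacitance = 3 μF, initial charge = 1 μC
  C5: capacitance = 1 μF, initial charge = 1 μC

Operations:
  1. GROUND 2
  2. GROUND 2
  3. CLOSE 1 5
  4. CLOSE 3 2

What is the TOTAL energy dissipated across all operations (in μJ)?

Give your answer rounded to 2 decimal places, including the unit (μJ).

Answer: 21.75 μJ

Derivation:
Initial: C1(6μF, Q=6μC, V=1.00V), C2(6μF, Q=15μC, V=2.50V), C3(2μF, Q=4μC, V=2.00V), C4(3μF, Q=1μC, V=0.33V), C5(1μF, Q=1μC, V=1.00V)
Op 1: GROUND 2: Q2=0; energy lost=18.750
Op 2: GROUND 2: Q2=0; energy lost=0.000
Op 3: CLOSE 1-5: Q_total=7.00, C_total=7.00, V=1.00; Q1=6.00, Q5=1.00; dissipated=0.000
Op 4: CLOSE 3-2: Q_total=4.00, C_total=8.00, V=0.50; Q3=1.00, Q2=3.00; dissipated=3.000
Total dissipated: 21.750 μJ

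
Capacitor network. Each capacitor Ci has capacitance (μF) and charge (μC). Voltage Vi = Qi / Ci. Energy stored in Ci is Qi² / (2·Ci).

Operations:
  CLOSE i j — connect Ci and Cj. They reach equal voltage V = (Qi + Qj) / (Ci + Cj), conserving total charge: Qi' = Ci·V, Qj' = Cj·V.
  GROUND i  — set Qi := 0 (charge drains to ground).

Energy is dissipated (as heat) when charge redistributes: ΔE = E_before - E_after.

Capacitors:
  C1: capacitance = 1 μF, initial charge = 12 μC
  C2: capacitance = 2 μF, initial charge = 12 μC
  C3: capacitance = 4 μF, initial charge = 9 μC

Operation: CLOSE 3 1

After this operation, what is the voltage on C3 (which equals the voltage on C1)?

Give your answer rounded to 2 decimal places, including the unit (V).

Initial: C1(1μF, Q=12μC, V=12.00V), C2(2μF, Q=12μC, V=6.00V), C3(4μF, Q=9μC, V=2.25V)
Op 1: CLOSE 3-1: Q_total=21.00, C_total=5.00, V=4.20; Q3=16.80, Q1=4.20; dissipated=38.025

Answer: 4.20 V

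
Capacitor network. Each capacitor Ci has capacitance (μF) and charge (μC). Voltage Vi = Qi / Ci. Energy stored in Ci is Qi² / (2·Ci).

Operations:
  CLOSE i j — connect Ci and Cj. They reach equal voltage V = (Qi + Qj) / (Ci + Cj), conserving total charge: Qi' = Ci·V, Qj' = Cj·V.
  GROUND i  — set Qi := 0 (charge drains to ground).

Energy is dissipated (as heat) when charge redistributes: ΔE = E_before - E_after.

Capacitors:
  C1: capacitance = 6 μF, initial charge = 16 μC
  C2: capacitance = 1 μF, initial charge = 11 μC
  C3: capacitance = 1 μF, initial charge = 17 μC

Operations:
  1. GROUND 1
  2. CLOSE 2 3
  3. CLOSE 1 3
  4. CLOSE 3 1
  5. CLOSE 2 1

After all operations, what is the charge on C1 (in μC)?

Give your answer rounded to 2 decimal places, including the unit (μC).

Answer: 22.29 μC

Derivation:
Initial: C1(6μF, Q=16μC, V=2.67V), C2(1μF, Q=11μC, V=11.00V), C3(1μF, Q=17μC, V=17.00V)
Op 1: GROUND 1: Q1=0; energy lost=21.333
Op 2: CLOSE 2-3: Q_total=28.00, C_total=2.00, V=14.00; Q2=14.00, Q3=14.00; dissipated=9.000
Op 3: CLOSE 1-3: Q_total=14.00, C_total=7.00, V=2.00; Q1=12.00, Q3=2.00; dissipated=84.000
Op 4: CLOSE 3-1: Q_total=14.00, C_total=7.00, V=2.00; Q3=2.00, Q1=12.00; dissipated=0.000
Op 5: CLOSE 2-1: Q_total=26.00, C_total=7.00, V=3.71; Q2=3.71, Q1=22.29; dissipated=61.714
Final charges: Q1=22.29, Q2=3.71, Q3=2.00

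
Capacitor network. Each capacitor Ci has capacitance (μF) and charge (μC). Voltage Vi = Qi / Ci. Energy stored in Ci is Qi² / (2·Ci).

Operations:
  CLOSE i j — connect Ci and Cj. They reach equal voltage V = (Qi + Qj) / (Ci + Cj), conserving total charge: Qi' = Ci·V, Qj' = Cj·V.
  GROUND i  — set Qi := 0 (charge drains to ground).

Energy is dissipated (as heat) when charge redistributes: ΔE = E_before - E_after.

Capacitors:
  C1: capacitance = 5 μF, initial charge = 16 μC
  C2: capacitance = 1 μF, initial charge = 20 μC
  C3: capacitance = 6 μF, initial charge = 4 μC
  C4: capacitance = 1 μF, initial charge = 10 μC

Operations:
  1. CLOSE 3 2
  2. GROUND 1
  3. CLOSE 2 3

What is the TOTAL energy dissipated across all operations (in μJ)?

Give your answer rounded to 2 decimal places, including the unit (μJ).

Answer: 185.79 μJ

Derivation:
Initial: C1(5μF, Q=16μC, V=3.20V), C2(1μF, Q=20μC, V=20.00V), C3(6μF, Q=4μC, V=0.67V), C4(1μF, Q=10μC, V=10.00V)
Op 1: CLOSE 3-2: Q_total=24.00, C_total=7.00, V=3.43; Q3=20.57, Q2=3.43; dissipated=160.190
Op 2: GROUND 1: Q1=0; energy lost=25.600
Op 3: CLOSE 2-3: Q_total=24.00, C_total=7.00, V=3.43; Q2=3.43, Q3=20.57; dissipated=0.000
Total dissipated: 185.790 μJ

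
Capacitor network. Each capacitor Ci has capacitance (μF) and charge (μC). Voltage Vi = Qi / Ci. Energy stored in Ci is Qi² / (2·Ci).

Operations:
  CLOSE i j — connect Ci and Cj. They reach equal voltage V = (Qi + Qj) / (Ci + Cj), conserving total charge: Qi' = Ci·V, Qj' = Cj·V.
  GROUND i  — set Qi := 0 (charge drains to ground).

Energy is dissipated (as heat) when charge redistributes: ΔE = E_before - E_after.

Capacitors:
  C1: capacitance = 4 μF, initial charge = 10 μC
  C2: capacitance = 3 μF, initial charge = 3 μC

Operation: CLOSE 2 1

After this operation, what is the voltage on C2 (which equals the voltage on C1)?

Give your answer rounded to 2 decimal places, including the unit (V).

Initial: C1(4μF, Q=10μC, V=2.50V), C2(3μF, Q=3μC, V=1.00V)
Op 1: CLOSE 2-1: Q_total=13.00, C_total=7.00, V=1.86; Q2=5.57, Q1=7.43; dissipated=1.929

Answer: 1.86 V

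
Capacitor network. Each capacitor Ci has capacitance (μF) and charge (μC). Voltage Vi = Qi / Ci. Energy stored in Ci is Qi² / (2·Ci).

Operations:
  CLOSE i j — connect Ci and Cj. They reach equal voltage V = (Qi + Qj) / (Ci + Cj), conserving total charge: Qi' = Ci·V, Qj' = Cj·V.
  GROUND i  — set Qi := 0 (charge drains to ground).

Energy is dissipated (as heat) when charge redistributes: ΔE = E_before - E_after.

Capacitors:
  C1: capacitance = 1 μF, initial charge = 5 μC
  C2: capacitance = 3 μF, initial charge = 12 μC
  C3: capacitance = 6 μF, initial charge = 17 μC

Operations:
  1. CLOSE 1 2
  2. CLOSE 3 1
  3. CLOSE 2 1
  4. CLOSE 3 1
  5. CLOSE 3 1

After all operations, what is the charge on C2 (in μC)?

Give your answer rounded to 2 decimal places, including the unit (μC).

Answer: 11.84 μC

Derivation:
Initial: C1(1μF, Q=5μC, V=5.00V), C2(3μF, Q=12μC, V=4.00V), C3(6μF, Q=17μC, V=2.83V)
Op 1: CLOSE 1-2: Q_total=17.00, C_total=4.00, V=4.25; Q1=4.25, Q2=12.75; dissipated=0.375
Op 2: CLOSE 3-1: Q_total=21.25, C_total=7.00, V=3.04; Q3=18.21, Q1=3.04; dissipated=0.860
Op 3: CLOSE 2-1: Q_total=15.79, C_total=4.00, V=3.95; Q2=11.84, Q1=3.95; dissipated=0.553
Op 4: CLOSE 3-1: Q_total=22.16, C_total=7.00, V=3.17; Q3=18.99, Q1=3.17; dissipated=0.355
Op 5: CLOSE 3-1: Q_total=22.16, C_total=7.00, V=3.17; Q3=18.99, Q1=3.17; dissipated=0.000
Final charges: Q1=3.17, Q2=11.84, Q3=18.99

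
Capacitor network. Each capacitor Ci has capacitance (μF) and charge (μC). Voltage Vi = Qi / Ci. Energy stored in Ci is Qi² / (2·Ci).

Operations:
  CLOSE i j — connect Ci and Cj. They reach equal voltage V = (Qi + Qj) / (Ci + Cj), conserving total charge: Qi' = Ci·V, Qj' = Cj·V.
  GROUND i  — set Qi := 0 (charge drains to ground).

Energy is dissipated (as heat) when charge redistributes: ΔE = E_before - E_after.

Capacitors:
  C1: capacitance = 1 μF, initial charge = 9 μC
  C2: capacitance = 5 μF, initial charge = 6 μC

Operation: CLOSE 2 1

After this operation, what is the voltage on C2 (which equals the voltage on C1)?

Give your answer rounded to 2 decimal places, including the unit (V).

Initial: C1(1μF, Q=9μC, V=9.00V), C2(5μF, Q=6μC, V=1.20V)
Op 1: CLOSE 2-1: Q_total=15.00, C_total=6.00, V=2.50; Q2=12.50, Q1=2.50; dissipated=25.350

Answer: 2.50 V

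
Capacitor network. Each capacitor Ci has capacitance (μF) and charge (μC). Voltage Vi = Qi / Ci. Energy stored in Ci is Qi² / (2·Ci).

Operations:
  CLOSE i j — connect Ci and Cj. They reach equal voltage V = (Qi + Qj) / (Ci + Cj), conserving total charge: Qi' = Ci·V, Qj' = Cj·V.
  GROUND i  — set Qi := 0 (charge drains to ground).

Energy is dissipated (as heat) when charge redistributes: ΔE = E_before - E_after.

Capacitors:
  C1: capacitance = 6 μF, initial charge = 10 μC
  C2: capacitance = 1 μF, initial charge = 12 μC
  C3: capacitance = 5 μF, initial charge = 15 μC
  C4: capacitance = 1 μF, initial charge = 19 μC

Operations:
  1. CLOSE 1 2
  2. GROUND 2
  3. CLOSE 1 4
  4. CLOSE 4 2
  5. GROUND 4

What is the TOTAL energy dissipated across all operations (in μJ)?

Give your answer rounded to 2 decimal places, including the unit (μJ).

Answer: 169.43 μJ

Derivation:
Initial: C1(6μF, Q=10μC, V=1.67V), C2(1μF, Q=12μC, V=12.00V), C3(5μF, Q=15μC, V=3.00V), C4(1μF, Q=19μC, V=19.00V)
Op 1: CLOSE 1-2: Q_total=22.00, C_total=7.00, V=3.14; Q1=18.86, Q2=3.14; dissipated=45.762
Op 2: GROUND 2: Q2=0; energy lost=4.939
Op 3: CLOSE 1-4: Q_total=37.86, C_total=7.00, V=5.41; Q1=32.45, Q4=5.41; dissipated=107.764
Op 4: CLOSE 4-2: Q_total=5.41, C_total=2.00, V=2.70; Q4=2.70, Q2=2.70; dissipated=7.312
Op 5: GROUND 4: Q4=0; energy lost=3.656
Total dissipated: 169.433 μJ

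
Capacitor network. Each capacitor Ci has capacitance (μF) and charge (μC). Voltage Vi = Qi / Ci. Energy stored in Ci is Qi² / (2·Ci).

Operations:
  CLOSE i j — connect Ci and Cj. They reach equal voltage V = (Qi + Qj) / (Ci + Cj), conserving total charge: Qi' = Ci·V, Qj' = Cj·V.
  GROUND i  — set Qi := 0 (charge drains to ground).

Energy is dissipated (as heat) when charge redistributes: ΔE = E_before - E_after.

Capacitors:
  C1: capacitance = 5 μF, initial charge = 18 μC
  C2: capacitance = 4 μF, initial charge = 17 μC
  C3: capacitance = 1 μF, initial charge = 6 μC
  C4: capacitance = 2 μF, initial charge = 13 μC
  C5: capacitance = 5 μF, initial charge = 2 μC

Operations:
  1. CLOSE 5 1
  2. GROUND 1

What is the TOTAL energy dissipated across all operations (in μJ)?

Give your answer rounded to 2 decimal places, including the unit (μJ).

Initial: C1(5μF, Q=18μC, V=3.60V), C2(4μF, Q=17μC, V=4.25V), C3(1μF, Q=6μC, V=6.00V), C4(2μF, Q=13μC, V=6.50V), C5(5μF, Q=2μC, V=0.40V)
Op 1: CLOSE 5-1: Q_total=20.00, C_total=10.00, V=2.00; Q5=10.00, Q1=10.00; dissipated=12.800
Op 2: GROUND 1: Q1=0; energy lost=10.000
Total dissipated: 22.800 μJ

Answer: 22.80 μJ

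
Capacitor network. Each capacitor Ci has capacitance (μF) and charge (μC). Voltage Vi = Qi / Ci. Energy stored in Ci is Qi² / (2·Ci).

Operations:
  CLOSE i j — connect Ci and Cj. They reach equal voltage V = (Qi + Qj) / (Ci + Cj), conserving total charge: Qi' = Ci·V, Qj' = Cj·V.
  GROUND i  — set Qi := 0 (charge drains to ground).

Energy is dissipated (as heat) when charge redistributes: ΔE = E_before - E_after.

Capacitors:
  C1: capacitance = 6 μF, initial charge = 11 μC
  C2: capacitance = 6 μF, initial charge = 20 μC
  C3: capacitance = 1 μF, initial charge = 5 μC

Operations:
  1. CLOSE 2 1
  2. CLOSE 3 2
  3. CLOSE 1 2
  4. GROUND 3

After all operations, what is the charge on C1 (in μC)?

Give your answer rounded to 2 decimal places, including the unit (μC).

Initial: C1(6μF, Q=11μC, V=1.83V), C2(6μF, Q=20μC, V=3.33V), C3(1μF, Q=5μC, V=5.00V)
Op 1: CLOSE 2-1: Q_total=31.00, C_total=12.00, V=2.58; Q2=15.50, Q1=15.50; dissipated=3.375
Op 2: CLOSE 3-2: Q_total=20.50, C_total=7.00, V=2.93; Q3=2.93, Q2=17.57; dissipated=2.503
Op 3: CLOSE 1-2: Q_total=33.07, C_total=12.00, V=2.76; Q1=16.54, Q2=16.54; dissipated=0.179
Op 4: GROUND 3: Q3=0; energy lost=4.288
Final charges: Q1=16.54, Q2=16.54, Q3=0.00

Answer: 16.54 μC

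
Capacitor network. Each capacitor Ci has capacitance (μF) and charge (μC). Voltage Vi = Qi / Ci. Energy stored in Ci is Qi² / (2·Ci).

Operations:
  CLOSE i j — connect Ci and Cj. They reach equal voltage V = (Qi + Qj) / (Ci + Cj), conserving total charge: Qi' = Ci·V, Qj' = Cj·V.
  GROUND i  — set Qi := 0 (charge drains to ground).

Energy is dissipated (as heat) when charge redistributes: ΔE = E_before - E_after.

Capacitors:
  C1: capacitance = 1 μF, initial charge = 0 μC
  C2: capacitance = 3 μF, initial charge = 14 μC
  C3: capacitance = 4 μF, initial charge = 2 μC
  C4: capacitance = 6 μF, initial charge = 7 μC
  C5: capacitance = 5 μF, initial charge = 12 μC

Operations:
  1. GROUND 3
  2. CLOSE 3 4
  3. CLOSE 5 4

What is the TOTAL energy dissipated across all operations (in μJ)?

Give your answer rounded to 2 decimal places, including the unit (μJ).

Initial: C1(1μF, Q=0μC, V=0.00V), C2(3μF, Q=14μC, V=4.67V), C3(4μF, Q=2μC, V=0.50V), C4(6μF, Q=7μC, V=1.17V), C5(5μF, Q=12μC, V=2.40V)
Op 1: GROUND 3: Q3=0; energy lost=0.500
Op 2: CLOSE 3-4: Q_total=7.00, C_total=10.00, V=0.70; Q3=2.80, Q4=4.20; dissipated=1.633
Op 3: CLOSE 5-4: Q_total=16.20, C_total=11.00, V=1.47; Q5=7.36, Q4=8.84; dissipated=3.941
Total dissipated: 6.074 μJ

Answer: 6.07 μJ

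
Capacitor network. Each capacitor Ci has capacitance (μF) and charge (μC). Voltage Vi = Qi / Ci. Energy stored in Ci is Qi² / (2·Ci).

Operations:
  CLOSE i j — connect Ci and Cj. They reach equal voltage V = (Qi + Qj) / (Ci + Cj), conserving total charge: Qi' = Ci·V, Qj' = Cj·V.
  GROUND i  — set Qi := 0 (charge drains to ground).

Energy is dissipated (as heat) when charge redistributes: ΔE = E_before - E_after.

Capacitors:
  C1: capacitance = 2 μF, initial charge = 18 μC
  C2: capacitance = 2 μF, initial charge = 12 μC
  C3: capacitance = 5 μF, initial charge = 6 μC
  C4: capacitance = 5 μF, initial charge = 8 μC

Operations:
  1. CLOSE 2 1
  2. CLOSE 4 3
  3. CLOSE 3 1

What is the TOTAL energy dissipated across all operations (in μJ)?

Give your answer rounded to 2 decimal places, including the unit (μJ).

Initial: C1(2μF, Q=18μC, V=9.00V), C2(2μF, Q=12μC, V=6.00V), C3(5μF, Q=6μC, V=1.20V), C4(5μF, Q=8μC, V=1.60V)
Op 1: CLOSE 2-1: Q_total=30.00, C_total=4.00, V=7.50; Q2=15.00, Q1=15.00; dissipated=4.500
Op 2: CLOSE 4-3: Q_total=14.00, C_total=10.00, V=1.40; Q4=7.00, Q3=7.00; dissipated=0.200
Op 3: CLOSE 3-1: Q_total=22.00, C_total=7.00, V=3.14; Q3=15.71, Q1=6.29; dissipated=26.579
Total dissipated: 31.279 μJ

Answer: 31.28 μJ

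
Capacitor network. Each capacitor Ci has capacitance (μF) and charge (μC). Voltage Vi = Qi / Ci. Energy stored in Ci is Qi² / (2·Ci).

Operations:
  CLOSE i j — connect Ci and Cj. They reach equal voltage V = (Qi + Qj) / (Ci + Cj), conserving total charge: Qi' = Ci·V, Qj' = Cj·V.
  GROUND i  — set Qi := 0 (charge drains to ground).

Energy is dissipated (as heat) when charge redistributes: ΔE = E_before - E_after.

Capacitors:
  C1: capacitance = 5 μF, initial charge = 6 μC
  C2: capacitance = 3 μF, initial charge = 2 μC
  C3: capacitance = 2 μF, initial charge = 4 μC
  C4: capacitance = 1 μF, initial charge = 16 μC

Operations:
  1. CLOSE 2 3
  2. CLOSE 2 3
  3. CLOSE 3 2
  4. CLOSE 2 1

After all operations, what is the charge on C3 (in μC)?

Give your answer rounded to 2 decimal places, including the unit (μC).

Initial: C1(5μF, Q=6μC, V=1.20V), C2(3μF, Q=2μC, V=0.67V), C3(2μF, Q=4μC, V=2.00V), C4(1μF, Q=16μC, V=16.00V)
Op 1: CLOSE 2-3: Q_total=6.00, C_total=5.00, V=1.20; Q2=3.60, Q3=2.40; dissipated=1.067
Op 2: CLOSE 2-3: Q_total=6.00, C_total=5.00, V=1.20; Q2=3.60, Q3=2.40; dissipated=0.000
Op 3: CLOSE 3-2: Q_total=6.00, C_total=5.00, V=1.20; Q3=2.40, Q2=3.60; dissipated=0.000
Op 4: CLOSE 2-1: Q_total=9.60, C_total=8.00, V=1.20; Q2=3.60, Q1=6.00; dissipated=0.000
Final charges: Q1=6.00, Q2=3.60, Q3=2.40, Q4=16.00

Answer: 2.40 μC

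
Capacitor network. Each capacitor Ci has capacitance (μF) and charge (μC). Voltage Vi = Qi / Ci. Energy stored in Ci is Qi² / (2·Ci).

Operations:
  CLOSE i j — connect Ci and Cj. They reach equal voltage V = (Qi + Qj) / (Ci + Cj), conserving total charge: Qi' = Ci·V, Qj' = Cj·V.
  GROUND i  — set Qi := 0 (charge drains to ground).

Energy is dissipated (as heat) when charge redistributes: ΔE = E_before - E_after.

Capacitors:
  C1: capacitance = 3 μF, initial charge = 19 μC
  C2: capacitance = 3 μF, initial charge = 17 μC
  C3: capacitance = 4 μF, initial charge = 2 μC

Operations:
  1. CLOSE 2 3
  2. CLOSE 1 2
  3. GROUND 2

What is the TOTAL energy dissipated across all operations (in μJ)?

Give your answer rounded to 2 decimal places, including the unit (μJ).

Answer: 63.40 μJ

Derivation:
Initial: C1(3μF, Q=19μC, V=6.33V), C2(3μF, Q=17μC, V=5.67V), C3(4μF, Q=2μC, V=0.50V)
Op 1: CLOSE 2-3: Q_total=19.00, C_total=7.00, V=2.71; Q2=8.14, Q3=10.86; dissipated=22.881
Op 2: CLOSE 1-2: Q_total=27.14, C_total=6.00, V=4.52; Q1=13.57, Q2=13.57; dissipated=9.823
Op 3: GROUND 2: Q2=0; energy lost=30.697
Total dissipated: 63.401 μJ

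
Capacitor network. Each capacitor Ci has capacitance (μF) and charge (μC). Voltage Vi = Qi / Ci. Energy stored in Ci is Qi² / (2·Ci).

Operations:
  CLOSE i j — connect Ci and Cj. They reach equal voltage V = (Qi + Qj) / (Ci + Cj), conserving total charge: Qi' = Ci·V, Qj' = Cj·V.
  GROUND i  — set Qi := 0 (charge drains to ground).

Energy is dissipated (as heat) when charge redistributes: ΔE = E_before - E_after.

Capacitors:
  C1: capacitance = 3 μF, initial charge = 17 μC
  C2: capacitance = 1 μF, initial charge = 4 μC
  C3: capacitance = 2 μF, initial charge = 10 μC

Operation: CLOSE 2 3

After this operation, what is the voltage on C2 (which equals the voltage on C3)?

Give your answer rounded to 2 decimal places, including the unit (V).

Answer: 4.67 V

Derivation:
Initial: C1(3μF, Q=17μC, V=5.67V), C2(1μF, Q=4μC, V=4.00V), C3(2μF, Q=10μC, V=5.00V)
Op 1: CLOSE 2-3: Q_total=14.00, C_total=3.00, V=4.67; Q2=4.67, Q3=9.33; dissipated=0.333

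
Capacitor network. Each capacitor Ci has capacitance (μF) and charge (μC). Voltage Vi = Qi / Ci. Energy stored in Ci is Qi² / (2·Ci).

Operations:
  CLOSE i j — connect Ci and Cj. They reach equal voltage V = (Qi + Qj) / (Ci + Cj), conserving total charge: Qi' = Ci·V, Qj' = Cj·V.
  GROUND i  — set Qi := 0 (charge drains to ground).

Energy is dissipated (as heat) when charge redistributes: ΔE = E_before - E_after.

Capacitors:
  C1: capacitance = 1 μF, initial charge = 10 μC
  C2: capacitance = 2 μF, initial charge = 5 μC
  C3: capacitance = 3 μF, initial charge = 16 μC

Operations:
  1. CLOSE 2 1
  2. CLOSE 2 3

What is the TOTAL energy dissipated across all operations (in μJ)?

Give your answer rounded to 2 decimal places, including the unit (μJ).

Answer: 18.82 μJ

Derivation:
Initial: C1(1μF, Q=10μC, V=10.00V), C2(2μF, Q=5μC, V=2.50V), C3(3μF, Q=16μC, V=5.33V)
Op 1: CLOSE 2-1: Q_total=15.00, C_total=3.00, V=5.00; Q2=10.00, Q1=5.00; dissipated=18.750
Op 2: CLOSE 2-3: Q_total=26.00, C_total=5.00, V=5.20; Q2=10.40, Q3=15.60; dissipated=0.067
Total dissipated: 18.817 μJ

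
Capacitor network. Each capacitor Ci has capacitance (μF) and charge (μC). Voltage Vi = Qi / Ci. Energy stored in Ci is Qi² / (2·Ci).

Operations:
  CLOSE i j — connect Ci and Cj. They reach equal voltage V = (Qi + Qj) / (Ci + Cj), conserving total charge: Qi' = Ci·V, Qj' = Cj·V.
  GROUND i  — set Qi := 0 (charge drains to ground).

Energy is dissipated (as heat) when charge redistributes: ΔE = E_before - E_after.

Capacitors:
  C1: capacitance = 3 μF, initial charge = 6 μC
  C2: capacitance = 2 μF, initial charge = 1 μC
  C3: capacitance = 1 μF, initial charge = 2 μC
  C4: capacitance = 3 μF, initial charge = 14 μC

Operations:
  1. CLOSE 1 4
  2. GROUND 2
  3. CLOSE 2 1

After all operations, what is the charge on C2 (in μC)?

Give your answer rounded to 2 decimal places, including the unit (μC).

Initial: C1(3μF, Q=6μC, V=2.00V), C2(2μF, Q=1μC, V=0.50V), C3(1μF, Q=2μC, V=2.00V), C4(3μF, Q=14μC, V=4.67V)
Op 1: CLOSE 1-4: Q_total=20.00, C_total=6.00, V=3.33; Q1=10.00, Q4=10.00; dissipated=5.333
Op 2: GROUND 2: Q2=0; energy lost=0.250
Op 3: CLOSE 2-1: Q_total=10.00, C_total=5.00, V=2.00; Q2=4.00, Q1=6.00; dissipated=6.667
Final charges: Q1=6.00, Q2=4.00, Q3=2.00, Q4=10.00

Answer: 4.00 μC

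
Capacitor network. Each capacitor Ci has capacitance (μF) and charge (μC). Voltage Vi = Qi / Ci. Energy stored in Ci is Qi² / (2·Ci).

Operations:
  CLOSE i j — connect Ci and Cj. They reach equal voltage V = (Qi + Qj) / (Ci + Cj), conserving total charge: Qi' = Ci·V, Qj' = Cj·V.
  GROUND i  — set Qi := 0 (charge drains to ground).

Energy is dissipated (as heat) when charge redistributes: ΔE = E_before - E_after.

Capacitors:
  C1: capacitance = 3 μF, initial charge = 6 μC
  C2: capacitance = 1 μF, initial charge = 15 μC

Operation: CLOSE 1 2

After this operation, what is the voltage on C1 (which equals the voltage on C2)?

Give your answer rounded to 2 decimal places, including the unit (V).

Answer: 5.25 V

Derivation:
Initial: C1(3μF, Q=6μC, V=2.00V), C2(1μF, Q=15μC, V=15.00V)
Op 1: CLOSE 1-2: Q_total=21.00, C_total=4.00, V=5.25; Q1=15.75, Q2=5.25; dissipated=63.375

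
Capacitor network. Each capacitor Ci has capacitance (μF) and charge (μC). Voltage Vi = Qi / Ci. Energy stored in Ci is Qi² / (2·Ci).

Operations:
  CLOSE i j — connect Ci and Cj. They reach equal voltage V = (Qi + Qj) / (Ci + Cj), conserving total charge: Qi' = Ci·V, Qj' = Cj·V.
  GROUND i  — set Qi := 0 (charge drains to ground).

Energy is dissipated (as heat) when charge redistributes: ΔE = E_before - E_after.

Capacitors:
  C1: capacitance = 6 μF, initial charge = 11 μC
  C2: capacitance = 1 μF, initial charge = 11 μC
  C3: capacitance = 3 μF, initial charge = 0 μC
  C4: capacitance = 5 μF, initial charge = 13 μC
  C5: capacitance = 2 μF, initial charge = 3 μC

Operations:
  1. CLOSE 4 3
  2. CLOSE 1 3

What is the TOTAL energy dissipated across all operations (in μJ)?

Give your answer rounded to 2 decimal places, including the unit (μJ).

Answer: 6.38 μJ

Derivation:
Initial: C1(6μF, Q=11μC, V=1.83V), C2(1μF, Q=11μC, V=11.00V), C3(3μF, Q=0μC, V=0.00V), C4(5μF, Q=13μC, V=2.60V), C5(2μF, Q=3μC, V=1.50V)
Op 1: CLOSE 4-3: Q_total=13.00, C_total=8.00, V=1.62; Q4=8.12, Q3=4.88; dissipated=6.338
Op 2: CLOSE 1-3: Q_total=15.88, C_total=9.00, V=1.76; Q1=10.58, Q3=5.29; dissipated=0.043
Total dissipated: 6.381 μJ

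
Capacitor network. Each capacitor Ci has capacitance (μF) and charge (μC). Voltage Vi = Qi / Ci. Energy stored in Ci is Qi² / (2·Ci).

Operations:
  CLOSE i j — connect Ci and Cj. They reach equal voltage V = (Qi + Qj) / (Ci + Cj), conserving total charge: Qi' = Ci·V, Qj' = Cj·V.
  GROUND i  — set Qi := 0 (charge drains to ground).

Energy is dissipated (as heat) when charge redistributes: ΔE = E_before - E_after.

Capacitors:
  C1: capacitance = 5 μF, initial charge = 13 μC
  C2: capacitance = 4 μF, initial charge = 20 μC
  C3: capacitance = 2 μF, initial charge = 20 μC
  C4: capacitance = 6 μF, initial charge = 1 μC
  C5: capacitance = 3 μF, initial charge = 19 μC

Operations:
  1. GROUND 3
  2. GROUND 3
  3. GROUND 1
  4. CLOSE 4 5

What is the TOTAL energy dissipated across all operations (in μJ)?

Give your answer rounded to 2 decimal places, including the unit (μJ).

Answer: 154.93 μJ

Derivation:
Initial: C1(5μF, Q=13μC, V=2.60V), C2(4μF, Q=20μC, V=5.00V), C3(2μF, Q=20μC, V=10.00V), C4(6μF, Q=1μC, V=0.17V), C5(3μF, Q=19μC, V=6.33V)
Op 1: GROUND 3: Q3=0; energy lost=100.000
Op 2: GROUND 3: Q3=0; energy lost=0.000
Op 3: GROUND 1: Q1=0; energy lost=16.900
Op 4: CLOSE 4-5: Q_total=20.00, C_total=9.00, V=2.22; Q4=13.33, Q5=6.67; dissipated=38.028
Total dissipated: 154.928 μJ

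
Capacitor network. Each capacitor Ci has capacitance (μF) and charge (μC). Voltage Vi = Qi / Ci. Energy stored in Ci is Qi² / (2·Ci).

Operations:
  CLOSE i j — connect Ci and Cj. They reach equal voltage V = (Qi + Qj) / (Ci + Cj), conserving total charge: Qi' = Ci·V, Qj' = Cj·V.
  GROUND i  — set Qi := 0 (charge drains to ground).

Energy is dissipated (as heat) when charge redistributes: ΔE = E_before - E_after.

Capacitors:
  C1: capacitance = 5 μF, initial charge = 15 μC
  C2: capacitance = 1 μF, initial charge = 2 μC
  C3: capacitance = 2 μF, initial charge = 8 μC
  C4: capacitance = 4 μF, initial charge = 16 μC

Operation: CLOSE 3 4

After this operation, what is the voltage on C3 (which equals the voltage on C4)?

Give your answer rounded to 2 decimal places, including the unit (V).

Answer: 4.00 V

Derivation:
Initial: C1(5μF, Q=15μC, V=3.00V), C2(1μF, Q=2μC, V=2.00V), C3(2μF, Q=8μC, V=4.00V), C4(4μF, Q=16μC, V=4.00V)
Op 1: CLOSE 3-4: Q_total=24.00, C_total=6.00, V=4.00; Q3=8.00, Q4=16.00; dissipated=0.000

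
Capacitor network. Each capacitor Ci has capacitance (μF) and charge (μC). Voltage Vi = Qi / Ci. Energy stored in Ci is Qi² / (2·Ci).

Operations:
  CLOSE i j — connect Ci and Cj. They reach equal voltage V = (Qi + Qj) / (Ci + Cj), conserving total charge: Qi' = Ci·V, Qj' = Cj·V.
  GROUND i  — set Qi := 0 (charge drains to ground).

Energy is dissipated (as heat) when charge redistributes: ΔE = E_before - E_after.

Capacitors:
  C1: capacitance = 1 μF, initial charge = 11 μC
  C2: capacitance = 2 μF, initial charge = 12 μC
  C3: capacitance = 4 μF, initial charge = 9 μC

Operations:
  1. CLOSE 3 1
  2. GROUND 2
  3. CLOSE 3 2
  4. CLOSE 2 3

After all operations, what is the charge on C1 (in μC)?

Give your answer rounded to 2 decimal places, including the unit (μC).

Answer: 4.00 μC

Derivation:
Initial: C1(1μF, Q=11μC, V=11.00V), C2(2μF, Q=12μC, V=6.00V), C3(4μF, Q=9μC, V=2.25V)
Op 1: CLOSE 3-1: Q_total=20.00, C_total=5.00, V=4.00; Q3=16.00, Q1=4.00; dissipated=30.625
Op 2: GROUND 2: Q2=0; energy lost=36.000
Op 3: CLOSE 3-2: Q_total=16.00, C_total=6.00, V=2.67; Q3=10.67, Q2=5.33; dissipated=10.667
Op 4: CLOSE 2-3: Q_total=16.00, C_total=6.00, V=2.67; Q2=5.33, Q3=10.67; dissipated=0.000
Final charges: Q1=4.00, Q2=5.33, Q3=10.67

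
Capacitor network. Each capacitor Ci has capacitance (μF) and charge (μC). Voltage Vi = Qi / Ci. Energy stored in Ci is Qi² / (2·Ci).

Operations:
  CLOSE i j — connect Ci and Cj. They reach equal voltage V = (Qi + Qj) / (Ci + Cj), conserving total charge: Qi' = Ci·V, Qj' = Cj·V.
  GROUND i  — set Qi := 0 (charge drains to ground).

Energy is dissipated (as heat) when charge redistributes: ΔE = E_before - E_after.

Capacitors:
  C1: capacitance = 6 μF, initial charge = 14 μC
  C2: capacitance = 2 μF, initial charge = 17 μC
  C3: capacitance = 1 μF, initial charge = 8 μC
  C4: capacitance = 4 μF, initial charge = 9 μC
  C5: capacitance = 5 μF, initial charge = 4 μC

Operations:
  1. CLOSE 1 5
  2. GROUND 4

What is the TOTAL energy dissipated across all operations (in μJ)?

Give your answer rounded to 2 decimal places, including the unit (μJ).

Initial: C1(6μF, Q=14μC, V=2.33V), C2(2μF, Q=17μC, V=8.50V), C3(1μF, Q=8μC, V=8.00V), C4(4μF, Q=9μC, V=2.25V), C5(5μF, Q=4μC, V=0.80V)
Op 1: CLOSE 1-5: Q_total=18.00, C_total=11.00, V=1.64; Q1=9.82, Q5=8.18; dissipated=3.206
Op 2: GROUND 4: Q4=0; energy lost=10.125
Total dissipated: 13.331 μJ

Answer: 13.33 μJ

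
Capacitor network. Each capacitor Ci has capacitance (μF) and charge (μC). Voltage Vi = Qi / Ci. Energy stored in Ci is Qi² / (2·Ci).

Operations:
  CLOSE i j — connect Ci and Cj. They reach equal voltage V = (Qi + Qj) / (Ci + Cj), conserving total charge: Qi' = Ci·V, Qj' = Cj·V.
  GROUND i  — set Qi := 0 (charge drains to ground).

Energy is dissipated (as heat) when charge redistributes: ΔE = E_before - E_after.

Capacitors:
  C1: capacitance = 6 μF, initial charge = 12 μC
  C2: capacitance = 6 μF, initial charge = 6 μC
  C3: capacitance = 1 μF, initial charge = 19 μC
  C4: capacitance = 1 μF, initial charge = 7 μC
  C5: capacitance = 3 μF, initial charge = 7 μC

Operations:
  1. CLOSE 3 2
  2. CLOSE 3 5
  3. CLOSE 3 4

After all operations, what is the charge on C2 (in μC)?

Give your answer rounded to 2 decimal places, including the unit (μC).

Initial: C1(6μF, Q=12μC, V=2.00V), C2(6μF, Q=6μC, V=1.00V), C3(1μF, Q=19μC, V=19.00V), C4(1μF, Q=7μC, V=7.00V), C5(3μF, Q=7μC, V=2.33V)
Op 1: CLOSE 3-2: Q_total=25.00, C_total=7.00, V=3.57; Q3=3.57, Q2=21.43; dissipated=138.857
Op 2: CLOSE 3-5: Q_total=10.57, C_total=4.00, V=2.64; Q3=2.64, Q5=7.93; dissipated=0.575
Op 3: CLOSE 3-4: Q_total=9.64, C_total=2.00, V=4.82; Q3=4.82, Q4=4.82; dissipated=4.746
Final charges: Q1=12.00, Q2=21.43, Q3=4.82, Q4=4.82, Q5=7.93

Answer: 21.43 μC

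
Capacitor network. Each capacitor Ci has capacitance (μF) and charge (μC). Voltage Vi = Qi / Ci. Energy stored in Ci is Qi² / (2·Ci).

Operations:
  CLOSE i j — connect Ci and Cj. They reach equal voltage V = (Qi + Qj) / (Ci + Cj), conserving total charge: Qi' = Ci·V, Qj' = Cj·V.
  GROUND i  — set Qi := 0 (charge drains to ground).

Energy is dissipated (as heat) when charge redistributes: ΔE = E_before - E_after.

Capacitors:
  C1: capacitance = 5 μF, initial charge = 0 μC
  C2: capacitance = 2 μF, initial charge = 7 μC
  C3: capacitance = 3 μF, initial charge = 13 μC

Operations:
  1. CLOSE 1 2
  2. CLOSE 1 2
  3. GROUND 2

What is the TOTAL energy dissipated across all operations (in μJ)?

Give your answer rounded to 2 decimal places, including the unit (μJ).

Answer: 9.75 μJ

Derivation:
Initial: C1(5μF, Q=0μC, V=0.00V), C2(2μF, Q=7μC, V=3.50V), C3(3μF, Q=13μC, V=4.33V)
Op 1: CLOSE 1-2: Q_total=7.00, C_total=7.00, V=1.00; Q1=5.00, Q2=2.00; dissipated=8.750
Op 2: CLOSE 1-2: Q_total=7.00, C_total=7.00, V=1.00; Q1=5.00, Q2=2.00; dissipated=0.000
Op 3: GROUND 2: Q2=0; energy lost=1.000
Total dissipated: 9.750 μJ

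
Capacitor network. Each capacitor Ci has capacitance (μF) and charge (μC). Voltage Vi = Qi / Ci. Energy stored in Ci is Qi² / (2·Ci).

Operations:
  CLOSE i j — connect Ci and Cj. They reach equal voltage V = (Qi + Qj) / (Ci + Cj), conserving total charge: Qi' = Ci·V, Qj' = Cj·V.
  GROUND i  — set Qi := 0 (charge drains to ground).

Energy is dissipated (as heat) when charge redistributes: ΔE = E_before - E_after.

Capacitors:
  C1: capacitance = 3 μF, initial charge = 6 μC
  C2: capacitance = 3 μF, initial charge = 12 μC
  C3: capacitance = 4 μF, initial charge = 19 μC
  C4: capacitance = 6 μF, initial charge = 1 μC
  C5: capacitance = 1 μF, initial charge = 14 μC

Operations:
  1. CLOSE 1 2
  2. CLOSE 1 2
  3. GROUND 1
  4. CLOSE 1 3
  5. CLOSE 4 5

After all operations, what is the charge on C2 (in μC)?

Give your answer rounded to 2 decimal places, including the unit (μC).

Answer: 9.00 μC

Derivation:
Initial: C1(3μF, Q=6μC, V=2.00V), C2(3μF, Q=12μC, V=4.00V), C3(4μF, Q=19μC, V=4.75V), C4(6μF, Q=1μC, V=0.17V), C5(1μF, Q=14μC, V=14.00V)
Op 1: CLOSE 1-2: Q_total=18.00, C_total=6.00, V=3.00; Q1=9.00, Q2=9.00; dissipated=3.000
Op 2: CLOSE 1-2: Q_total=18.00, C_total=6.00, V=3.00; Q1=9.00, Q2=9.00; dissipated=0.000
Op 3: GROUND 1: Q1=0; energy lost=13.500
Op 4: CLOSE 1-3: Q_total=19.00, C_total=7.00, V=2.71; Q1=8.14, Q3=10.86; dissipated=19.339
Op 5: CLOSE 4-5: Q_total=15.00, C_total=7.00, V=2.14; Q4=12.86, Q5=2.14; dissipated=82.012
Final charges: Q1=8.14, Q2=9.00, Q3=10.86, Q4=12.86, Q5=2.14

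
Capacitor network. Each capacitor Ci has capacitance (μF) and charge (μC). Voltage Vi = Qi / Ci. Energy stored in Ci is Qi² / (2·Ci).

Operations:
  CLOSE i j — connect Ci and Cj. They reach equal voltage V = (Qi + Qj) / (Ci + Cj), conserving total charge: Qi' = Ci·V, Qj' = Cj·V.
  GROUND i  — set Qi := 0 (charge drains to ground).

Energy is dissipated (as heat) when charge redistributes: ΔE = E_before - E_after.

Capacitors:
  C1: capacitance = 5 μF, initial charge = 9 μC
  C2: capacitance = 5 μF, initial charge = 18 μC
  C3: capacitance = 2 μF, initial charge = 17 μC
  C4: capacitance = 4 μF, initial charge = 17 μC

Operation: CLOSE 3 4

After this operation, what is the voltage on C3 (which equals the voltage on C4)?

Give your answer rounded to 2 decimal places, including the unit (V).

Initial: C1(5μF, Q=9μC, V=1.80V), C2(5μF, Q=18μC, V=3.60V), C3(2μF, Q=17μC, V=8.50V), C4(4μF, Q=17μC, V=4.25V)
Op 1: CLOSE 3-4: Q_total=34.00, C_total=6.00, V=5.67; Q3=11.33, Q4=22.67; dissipated=12.042

Answer: 5.67 V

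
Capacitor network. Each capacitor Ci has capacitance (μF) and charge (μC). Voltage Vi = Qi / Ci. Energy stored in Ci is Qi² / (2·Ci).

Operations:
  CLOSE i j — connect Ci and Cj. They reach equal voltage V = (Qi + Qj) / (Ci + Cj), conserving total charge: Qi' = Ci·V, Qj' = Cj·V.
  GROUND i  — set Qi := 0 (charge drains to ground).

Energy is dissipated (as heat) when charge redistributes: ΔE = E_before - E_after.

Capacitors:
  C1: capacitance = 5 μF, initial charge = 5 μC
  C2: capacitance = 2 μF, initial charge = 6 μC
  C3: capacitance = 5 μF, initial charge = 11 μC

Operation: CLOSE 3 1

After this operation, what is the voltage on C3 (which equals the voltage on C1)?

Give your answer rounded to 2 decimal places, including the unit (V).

Answer: 1.60 V

Derivation:
Initial: C1(5μF, Q=5μC, V=1.00V), C2(2μF, Q=6μC, V=3.00V), C3(5μF, Q=11μC, V=2.20V)
Op 1: CLOSE 3-1: Q_total=16.00, C_total=10.00, V=1.60; Q3=8.00, Q1=8.00; dissipated=1.800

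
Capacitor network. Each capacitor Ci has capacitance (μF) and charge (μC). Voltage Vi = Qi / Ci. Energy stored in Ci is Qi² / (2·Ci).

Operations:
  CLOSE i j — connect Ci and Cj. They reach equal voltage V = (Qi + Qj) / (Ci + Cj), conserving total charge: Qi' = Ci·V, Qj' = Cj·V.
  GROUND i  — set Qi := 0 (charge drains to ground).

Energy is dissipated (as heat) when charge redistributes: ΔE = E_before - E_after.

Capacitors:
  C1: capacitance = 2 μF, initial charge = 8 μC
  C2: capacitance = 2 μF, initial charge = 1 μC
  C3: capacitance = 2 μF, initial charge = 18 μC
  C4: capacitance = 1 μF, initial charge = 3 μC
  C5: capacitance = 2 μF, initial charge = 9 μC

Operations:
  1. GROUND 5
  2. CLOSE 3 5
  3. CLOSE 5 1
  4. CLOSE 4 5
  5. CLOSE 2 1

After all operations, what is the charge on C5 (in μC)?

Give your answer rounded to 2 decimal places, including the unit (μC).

Answer: 7.67 μC

Derivation:
Initial: C1(2μF, Q=8μC, V=4.00V), C2(2μF, Q=1μC, V=0.50V), C3(2μF, Q=18μC, V=9.00V), C4(1μF, Q=3μC, V=3.00V), C5(2μF, Q=9μC, V=4.50V)
Op 1: GROUND 5: Q5=0; energy lost=20.250
Op 2: CLOSE 3-5: Q_total=18.00, C_total=4.00, V=4.50; Q3=9.00, Q5=9.00; dissipated=40.500
Op 3: CLOSE 5-1: Q_total=17.00, C_total=4.00, V=4.25; Q5=8.50, Q1=8.50; dissipated=0.125
Op 4: CLOSE 4-5: Q_total=11.50, C_total=3.00, V=3.83; Q4=3.83, Q5=7.67; dissipated=0.521
Op 5: CLOSE 2-1: Q_total=9.50, C_total=4.00, V=2.38; Q2=4.75, Q1=4.75; dissipated=7.031
Final charges: Q1=4.75, Q2=4.75, Q3=9.00, Q4=3.83, Q5=7.67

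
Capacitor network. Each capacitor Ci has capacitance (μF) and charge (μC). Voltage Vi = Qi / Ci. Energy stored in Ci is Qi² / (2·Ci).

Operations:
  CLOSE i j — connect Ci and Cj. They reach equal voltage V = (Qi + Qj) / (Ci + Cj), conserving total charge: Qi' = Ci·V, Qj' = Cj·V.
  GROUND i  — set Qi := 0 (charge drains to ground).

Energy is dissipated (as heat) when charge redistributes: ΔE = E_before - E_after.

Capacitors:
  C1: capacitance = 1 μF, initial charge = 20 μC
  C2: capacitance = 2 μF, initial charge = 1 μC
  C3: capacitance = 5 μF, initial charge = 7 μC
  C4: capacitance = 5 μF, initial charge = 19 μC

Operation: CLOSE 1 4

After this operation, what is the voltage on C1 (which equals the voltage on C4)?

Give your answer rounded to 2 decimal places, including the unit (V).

Answer: 6.50 V

Derivation:
Initial: C1(1μF, Q=20μC, V=20.00V), C2(2μF, Q=1μC, V=0.50V), C3(5μF, Q=7μC, V=1.40V), C4(5μF, Q=19μC, V=3.80V)
Op 1: CLOSE 1-4: Q_total=39.00, C_total=6.00, V=6.50; Q1=6.50, Q4=32.50; dissipated=109.350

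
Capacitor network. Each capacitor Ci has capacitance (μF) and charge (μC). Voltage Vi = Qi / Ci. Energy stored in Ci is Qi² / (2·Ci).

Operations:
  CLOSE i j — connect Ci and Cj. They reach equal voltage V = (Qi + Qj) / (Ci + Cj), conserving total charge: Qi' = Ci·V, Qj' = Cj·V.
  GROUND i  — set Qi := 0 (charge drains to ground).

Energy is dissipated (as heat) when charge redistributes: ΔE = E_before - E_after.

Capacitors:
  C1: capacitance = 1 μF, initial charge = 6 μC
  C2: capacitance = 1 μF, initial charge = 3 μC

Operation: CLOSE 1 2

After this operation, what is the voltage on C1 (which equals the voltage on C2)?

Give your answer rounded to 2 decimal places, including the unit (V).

Answer: 4.50 V

Derivation:
Initial: C1(1μF, Q=6μC, V=6.00V), C2(1μF, Q=3μC, V=3.00V)
Op 1: CLOSE 1-2: Q_total=9.00, C_total=2.00, V=4.50; Q1=4.50, Q2=4.50; dissipated=2.250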